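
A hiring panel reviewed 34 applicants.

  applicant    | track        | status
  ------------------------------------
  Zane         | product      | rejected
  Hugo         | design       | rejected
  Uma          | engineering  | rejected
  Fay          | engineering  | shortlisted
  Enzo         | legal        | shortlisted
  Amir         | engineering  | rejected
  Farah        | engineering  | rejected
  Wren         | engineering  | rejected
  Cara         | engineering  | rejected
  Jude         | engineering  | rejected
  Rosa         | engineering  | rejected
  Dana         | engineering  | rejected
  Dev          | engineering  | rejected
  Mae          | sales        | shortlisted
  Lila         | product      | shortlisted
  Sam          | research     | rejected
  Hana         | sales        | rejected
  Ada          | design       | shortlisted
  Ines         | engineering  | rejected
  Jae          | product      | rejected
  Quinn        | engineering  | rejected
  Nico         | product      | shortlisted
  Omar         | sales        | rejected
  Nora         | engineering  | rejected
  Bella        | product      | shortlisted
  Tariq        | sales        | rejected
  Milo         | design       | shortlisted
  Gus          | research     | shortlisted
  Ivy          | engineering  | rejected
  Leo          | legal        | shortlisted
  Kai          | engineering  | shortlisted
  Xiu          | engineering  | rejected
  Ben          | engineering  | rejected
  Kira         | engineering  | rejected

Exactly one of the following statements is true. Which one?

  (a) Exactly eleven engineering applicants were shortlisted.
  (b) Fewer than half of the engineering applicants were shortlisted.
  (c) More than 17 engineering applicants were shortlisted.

|A| = 18, |A ∩ B| = 2, |A ∖ B| = 16.
(a) requires |A ∩ B| = 11: false.
(b) requires |A ∩ B| < |A ∖ B|: true.
(c) requires |A ∩ B| > 17: false.

(b)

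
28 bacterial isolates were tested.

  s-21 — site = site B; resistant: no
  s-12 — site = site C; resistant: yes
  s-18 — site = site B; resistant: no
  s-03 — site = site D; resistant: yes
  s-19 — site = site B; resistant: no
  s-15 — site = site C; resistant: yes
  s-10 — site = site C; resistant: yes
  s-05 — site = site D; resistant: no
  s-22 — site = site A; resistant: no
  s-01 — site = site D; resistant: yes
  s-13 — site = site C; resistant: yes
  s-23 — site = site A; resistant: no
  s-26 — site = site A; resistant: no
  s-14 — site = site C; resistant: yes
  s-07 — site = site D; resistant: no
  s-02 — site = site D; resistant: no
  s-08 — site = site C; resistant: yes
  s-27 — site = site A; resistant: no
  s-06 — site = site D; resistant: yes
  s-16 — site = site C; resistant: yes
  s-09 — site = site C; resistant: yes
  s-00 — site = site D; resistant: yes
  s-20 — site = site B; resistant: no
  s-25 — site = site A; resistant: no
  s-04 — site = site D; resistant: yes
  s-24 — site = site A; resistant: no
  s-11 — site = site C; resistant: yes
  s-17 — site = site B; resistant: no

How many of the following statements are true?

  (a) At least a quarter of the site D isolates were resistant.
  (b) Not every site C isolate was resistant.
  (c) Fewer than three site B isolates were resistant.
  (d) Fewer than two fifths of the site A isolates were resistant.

3

(a) site D: |A| = 8, |A ∩ B| = 5; needs |A ∩ B| / |A| ≥ 1/4 — true.
(b) site C: |A| = 9, |A ∩ B| = 9; needs A ⊄ B (|A ∖ B| ≥ 1) — false.
(c) site B: |A| = 5, |A ∩ B| = 0; needs |A ∩ B| < 3 — true.
(d) site A: |A| = 6, |A ∩ B| = 0; needs |A ∩ B| / |A| < 2/5 — true.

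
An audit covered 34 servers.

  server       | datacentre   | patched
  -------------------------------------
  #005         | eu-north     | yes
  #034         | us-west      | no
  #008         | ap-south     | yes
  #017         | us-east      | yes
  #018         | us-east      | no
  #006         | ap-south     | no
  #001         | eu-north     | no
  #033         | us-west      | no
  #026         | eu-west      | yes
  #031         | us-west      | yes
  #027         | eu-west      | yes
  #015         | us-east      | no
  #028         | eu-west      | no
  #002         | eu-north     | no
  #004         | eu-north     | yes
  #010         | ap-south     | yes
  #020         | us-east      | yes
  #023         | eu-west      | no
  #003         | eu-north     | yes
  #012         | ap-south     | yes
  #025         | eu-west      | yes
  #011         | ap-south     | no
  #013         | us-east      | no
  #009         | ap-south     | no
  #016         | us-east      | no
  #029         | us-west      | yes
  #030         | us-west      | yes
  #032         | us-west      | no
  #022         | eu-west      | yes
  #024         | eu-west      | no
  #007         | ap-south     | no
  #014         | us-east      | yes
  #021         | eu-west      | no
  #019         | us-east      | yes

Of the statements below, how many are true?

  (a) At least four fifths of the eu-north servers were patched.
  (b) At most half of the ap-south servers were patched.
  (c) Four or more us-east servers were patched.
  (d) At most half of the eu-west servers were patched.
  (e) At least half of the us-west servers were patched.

4

(a) eu-north: |A| = 5, |A ∩ B| = 3; needs |A ∩ B| / |A| ≥ 4/5 — false.
(b) ap-south: |A| = 7, |A ∩ B| = 3; needs |A ∩ B| ≤ |A ∖ B| — true.
(c) us-east: |A| = 8, |A ∩ B| = 4; needs |A ∩ B| ≥ 4 — true.
(d) eu-west: |A| = 8, |A ∩ B| = 4; needs |A ∩ B| ≤ |A ∖ B| — true.
(e) us-west: |A| = 6, |A ∩ B| = 3; needs |A ∩ B| ≥ |A ∖ B| — true.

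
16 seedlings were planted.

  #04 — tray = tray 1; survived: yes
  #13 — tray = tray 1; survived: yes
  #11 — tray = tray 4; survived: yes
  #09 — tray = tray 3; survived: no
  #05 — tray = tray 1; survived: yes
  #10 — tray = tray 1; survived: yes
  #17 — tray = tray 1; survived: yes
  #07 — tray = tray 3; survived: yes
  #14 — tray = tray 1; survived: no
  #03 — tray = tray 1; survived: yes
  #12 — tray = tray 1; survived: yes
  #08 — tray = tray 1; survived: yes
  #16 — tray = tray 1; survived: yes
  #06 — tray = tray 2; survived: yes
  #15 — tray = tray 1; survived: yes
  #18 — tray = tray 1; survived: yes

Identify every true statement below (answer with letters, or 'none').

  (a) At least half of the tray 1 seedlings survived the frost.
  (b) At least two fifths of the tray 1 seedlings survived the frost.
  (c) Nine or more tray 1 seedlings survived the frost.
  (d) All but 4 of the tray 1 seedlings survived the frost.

|A| = 12, |A ∩ B| = 11, |A ∖ B| = 1.
(a) |A ∩ B| ≥ |A ∖ B|: holds.
(b) |A ∩ B| / |A| ≥ 2/5: holds.
(c) |A ∩ B| ≥ 9: holds.
(d) |A ∖ B| = 4: fails.

(a), (b), (c)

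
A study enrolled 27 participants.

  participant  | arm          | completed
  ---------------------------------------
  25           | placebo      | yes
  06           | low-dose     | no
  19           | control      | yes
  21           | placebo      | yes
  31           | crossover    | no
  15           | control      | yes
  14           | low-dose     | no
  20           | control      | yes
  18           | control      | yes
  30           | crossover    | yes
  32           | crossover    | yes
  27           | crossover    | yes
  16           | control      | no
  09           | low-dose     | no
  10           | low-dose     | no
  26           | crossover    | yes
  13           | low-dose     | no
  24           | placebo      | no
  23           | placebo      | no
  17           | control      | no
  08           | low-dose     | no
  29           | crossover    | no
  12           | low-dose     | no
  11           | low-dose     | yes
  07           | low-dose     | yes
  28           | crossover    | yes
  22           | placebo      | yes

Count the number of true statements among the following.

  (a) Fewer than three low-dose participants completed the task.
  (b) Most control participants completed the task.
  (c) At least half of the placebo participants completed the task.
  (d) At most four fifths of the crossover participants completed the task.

4

(a) low-dose: |A| = 9, |A ∩ B| = 2; needs |A ∩ B| < 3 — true.
(b) control: |A| = 6, |A ∩ B| = 4; needs |A ∩ B| > |A ∖ B| — true.
(c) placebo: |A| = 5, |A ∩ B| = 3; needs |A ∩ B| ≥ |A ∖ B| — true.
(d) crossover: |A| = 7, |A ∩ B| = 5; needs |A ∩ B| / |A| ≤ 4/5 — true.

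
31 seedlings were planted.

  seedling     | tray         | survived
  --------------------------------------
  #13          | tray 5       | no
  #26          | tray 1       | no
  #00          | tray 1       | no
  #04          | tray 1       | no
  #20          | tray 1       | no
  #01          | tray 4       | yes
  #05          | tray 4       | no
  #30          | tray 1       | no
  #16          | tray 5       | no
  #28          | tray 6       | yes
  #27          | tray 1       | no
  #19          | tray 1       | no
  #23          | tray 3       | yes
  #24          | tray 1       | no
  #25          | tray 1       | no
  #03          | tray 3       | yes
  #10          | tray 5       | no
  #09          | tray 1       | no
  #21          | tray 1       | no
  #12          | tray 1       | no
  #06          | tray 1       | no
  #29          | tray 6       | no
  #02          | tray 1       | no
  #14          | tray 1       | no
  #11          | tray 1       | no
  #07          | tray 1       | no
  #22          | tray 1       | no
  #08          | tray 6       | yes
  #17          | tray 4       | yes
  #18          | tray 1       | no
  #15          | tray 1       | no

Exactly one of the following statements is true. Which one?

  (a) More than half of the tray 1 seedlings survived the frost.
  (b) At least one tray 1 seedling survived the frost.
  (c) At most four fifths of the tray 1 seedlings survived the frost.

(c)

|A| = 20, |A ∩ B| = 0, |A ∖ B| = 20.
(a) requires |A ∩ B| > |A ∖ B|: false.
(b) requires A ∩ B ≠ ∅ (|A ∩ B| ≥ 1): false.
(c) requires |A ∩ B| / |A| ≤ 4/5: true.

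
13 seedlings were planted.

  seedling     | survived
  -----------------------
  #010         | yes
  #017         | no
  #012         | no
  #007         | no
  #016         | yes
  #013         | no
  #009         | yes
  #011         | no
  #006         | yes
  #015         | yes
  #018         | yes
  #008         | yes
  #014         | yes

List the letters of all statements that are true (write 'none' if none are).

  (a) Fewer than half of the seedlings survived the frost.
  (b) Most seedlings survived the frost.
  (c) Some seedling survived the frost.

|A| = 13, |A ∩ B| = 8, |A ∖ B| = 5.
(a) |A ∩ B| < |A ∖ B|: fails.
(b) |A ∩ B| > |A ∖ B|: holds.
(c) A ∩ B ≠ ∅ (|A ∩ B| ≥ 1): holds.

(b), (c)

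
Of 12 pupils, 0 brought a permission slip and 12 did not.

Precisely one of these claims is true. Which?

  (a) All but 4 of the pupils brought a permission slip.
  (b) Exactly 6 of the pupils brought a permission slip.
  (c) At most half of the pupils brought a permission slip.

(c)

|A| = 12, |A ∩ B| = 0, |A ∖ B| = 12.
(a) requires |A ∖ B| = 4: false.
(b) requires |A ∩ B| = 6: false.
(c) requires |A ∩ B| ≤ |A ∖ B|: true.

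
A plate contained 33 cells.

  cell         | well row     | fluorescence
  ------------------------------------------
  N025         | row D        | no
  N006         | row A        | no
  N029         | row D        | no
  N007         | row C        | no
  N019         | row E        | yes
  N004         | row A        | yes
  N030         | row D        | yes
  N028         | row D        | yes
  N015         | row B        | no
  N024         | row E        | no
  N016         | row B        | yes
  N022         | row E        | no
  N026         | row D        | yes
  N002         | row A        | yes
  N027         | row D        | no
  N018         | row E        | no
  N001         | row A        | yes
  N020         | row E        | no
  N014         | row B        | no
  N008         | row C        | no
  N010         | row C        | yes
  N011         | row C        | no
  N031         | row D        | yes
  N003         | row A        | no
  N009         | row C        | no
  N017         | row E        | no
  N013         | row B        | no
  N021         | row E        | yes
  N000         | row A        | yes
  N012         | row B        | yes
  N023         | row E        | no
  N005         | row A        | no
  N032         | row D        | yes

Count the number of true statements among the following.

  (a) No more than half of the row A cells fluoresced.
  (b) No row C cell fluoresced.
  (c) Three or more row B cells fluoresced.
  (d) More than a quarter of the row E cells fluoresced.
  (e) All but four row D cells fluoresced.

0

(a) row A: |A| = 7, |A ∩ B| = 4; needs |A ∩ B| ≤ |A ∖ B| — false.
(b) row C: |A| = 5, |A ∩ B| = 1; needs A ∩ B = ∅ (|A ∩ B| = 0) — false.
(c) row B: |A| = 5, |A ∩ B| = 2; needs |A ∩ B| ≥ 3 — false.
(d) row E: |A| = 8, |A ∩ B| = 2; needs |A ∩ B| / |A| > 1/4 — false.
(e) row D: |A| = 8, |A ∩ B| = 5; needs |A ∖ B| = 4 — false.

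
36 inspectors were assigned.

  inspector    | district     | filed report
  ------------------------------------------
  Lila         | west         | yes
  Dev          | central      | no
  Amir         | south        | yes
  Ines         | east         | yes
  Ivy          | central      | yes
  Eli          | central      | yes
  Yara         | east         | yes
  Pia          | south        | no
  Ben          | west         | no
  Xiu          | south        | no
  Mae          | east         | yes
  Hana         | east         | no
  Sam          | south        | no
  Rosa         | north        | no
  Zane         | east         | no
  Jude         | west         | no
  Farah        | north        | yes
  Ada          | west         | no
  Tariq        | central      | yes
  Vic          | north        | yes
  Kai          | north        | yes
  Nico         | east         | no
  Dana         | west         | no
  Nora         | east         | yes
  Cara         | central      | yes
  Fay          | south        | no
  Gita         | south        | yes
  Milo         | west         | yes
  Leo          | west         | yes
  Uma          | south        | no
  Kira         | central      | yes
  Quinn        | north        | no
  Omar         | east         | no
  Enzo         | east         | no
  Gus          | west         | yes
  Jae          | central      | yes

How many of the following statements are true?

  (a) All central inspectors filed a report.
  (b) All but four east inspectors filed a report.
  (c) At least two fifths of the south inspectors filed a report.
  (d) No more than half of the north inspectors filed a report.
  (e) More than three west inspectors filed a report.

1

(a) central: |A| = 7, |A ∩ B| = 6; needs A ⊆ B, i.e. every element of A is in B (|A ∖ B| = 0) — false.
(b) east: |A| = 9, |A ∩ B| = 4; needs |A ∖ B| = 4 — false.
(c) south: |A| = 7, |A ∩ B| = 2; needs |A ∩ B| / |A| ≥ 2/5 — false.
(d) north: |A| = 5, |A ∩ B| = 3; needs |A ∩ B| ≤ |A ∖ B| — false.
(e) west: |A| = 8, |A ∩ B| = 4; needs |A ∩ B| > 3 — true.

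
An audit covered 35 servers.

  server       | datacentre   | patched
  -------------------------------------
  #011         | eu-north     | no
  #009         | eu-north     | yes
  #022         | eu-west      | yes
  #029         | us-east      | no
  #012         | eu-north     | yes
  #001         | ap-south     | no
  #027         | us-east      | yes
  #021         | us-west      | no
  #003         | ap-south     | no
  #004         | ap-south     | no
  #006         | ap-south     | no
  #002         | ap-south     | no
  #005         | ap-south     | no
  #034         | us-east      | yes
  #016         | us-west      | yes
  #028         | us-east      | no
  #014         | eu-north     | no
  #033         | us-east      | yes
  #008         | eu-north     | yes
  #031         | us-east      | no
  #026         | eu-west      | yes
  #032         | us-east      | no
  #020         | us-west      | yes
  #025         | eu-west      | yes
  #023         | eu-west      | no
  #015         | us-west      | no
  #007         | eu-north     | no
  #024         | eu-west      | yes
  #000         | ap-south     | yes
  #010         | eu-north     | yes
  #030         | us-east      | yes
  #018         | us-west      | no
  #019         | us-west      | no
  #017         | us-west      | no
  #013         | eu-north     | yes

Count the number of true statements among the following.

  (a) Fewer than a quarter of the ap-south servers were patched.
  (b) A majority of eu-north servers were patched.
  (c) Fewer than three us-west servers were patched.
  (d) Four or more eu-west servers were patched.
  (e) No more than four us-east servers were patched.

(a) ap-south: |A| = 7, |A ∩ B| = 1; needs |A ∩ B| / |A| < 1/4 — true.
(b) eu-north: |A| = 8, |A ∩ B| = 5; needs |A ∩ B| > |A ∖ B| — true.
(c) us-west: |A| = 7, |A ∩ B| = 2; needs |A ∩ B| < 3 — true.
(d) eu-west: |A| = 5, |A ∩ B| = 4; needs |A ∩ B| ≥ 4 — true.
(e) us-east: |A| = 8, |A ∩ B| = 4; needs |A ∩ B| ≤ 4 — true.

5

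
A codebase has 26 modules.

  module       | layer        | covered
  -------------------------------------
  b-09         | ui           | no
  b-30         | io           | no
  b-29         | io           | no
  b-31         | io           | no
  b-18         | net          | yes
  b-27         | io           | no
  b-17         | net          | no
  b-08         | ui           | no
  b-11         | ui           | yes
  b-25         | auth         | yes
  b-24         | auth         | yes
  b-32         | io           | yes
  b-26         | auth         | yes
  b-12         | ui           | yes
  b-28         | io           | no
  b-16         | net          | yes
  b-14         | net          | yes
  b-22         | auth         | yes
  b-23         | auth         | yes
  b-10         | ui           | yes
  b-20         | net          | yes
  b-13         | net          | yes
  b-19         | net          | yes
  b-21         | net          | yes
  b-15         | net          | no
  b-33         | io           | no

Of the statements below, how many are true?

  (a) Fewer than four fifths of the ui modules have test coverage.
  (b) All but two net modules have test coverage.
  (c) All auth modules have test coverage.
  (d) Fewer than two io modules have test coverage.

(a) ui: |A| = 5, |A ∩ B| = 3; needs |A ∩ B| / |A| < 4/5 — true.
(b) net: |A| = 9, |A ∩ B| = 7; needs |A ∖ B| = 2 — true.
(c) auth: |A| = 5, |A ∩ B| = 5; needs A ⊆ B, i.e. every element of A is in B (|A ∖ B| = 0) — true.
(d) io: |A| = 7, |A ∩ B| = 1; needs |A ∩ B| < 2 — true.

4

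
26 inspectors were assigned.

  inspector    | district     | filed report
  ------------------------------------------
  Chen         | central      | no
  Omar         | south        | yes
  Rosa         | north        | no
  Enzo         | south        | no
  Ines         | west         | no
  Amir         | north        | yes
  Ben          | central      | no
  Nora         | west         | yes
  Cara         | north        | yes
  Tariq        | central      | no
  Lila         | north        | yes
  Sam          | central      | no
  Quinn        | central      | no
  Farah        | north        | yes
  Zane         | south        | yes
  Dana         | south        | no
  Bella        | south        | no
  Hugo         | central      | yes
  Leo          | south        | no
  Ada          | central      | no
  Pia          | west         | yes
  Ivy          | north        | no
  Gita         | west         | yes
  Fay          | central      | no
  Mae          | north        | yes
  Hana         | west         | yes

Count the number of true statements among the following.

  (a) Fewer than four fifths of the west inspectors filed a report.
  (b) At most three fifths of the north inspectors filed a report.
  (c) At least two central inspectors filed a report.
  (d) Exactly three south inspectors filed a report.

(a) west: |A| = 5, |A ∩ B| = 4; needs |A ∩ B| / |A| < 4/5 — false.
(b) north: |A| = 7, |A ∩ B| = 5; needs |A ∩ B| / |A| ≤ 3/5 — false.
(c) central: |A| = 8, |A ∩ B| = 1; needs |A ∩ B| ≥ 2 — false.
(d) south: |A| = 6, |A ∩ B| = 2; needs |A ∩ B| = 3 — false.

0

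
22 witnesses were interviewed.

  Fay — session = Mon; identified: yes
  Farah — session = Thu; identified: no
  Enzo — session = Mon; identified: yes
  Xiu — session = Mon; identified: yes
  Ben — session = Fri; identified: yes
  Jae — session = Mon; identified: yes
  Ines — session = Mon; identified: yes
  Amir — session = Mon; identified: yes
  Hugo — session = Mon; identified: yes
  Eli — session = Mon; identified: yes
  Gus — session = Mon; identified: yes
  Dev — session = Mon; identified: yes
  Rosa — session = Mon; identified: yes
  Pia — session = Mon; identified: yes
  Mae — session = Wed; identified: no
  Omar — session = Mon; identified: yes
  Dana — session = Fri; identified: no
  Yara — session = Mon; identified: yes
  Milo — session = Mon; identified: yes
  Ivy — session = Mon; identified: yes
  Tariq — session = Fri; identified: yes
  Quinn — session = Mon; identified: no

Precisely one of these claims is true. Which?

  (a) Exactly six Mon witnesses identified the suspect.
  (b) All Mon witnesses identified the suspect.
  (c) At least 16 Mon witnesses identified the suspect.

(c)

|A| = 17, |A ∩ B| = 16, |A ∖ B| = 1.
(a) requires |A ∩ B| = 6: false.
(b) requires A ⊆ B, i.e. every element of A is in B (|A ∖ B| = 0): false.
(c) requires |A ∩ B| ≥ 16: true.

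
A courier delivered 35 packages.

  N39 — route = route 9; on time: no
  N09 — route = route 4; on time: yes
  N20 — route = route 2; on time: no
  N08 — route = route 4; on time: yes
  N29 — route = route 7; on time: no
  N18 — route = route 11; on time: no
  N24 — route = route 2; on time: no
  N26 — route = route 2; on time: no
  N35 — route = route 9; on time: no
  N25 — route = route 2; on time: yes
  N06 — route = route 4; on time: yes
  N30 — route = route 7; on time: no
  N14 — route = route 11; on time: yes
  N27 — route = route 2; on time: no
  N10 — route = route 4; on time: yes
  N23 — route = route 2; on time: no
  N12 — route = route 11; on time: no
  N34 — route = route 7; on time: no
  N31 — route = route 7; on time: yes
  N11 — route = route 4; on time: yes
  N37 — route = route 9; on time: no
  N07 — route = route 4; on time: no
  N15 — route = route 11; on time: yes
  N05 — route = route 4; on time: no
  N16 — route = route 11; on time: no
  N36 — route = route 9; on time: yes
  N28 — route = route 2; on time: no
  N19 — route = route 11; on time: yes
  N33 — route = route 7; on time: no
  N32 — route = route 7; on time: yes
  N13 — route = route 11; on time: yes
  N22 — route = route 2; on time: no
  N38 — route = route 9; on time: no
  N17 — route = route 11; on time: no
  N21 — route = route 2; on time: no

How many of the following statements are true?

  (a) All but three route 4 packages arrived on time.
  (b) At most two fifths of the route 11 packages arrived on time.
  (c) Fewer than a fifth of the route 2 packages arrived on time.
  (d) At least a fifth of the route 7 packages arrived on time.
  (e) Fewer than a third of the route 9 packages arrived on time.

3

(a) route 4: |A| = 7, |A ∩ B| = 5; needs |A ∖ B| = 3 — false.
(b) route 11: |A| = 8, |A ∩ B| = 4; needs |A ∩ B| / |A| ≤ 2/5 — false.
(c) route 2: |A| = 9, |A ∩ B| = 1; needs |A ∩ B| / |A| < 1/5 — true.
(d) route 7: |A| = 6, |A ∩ B| = 2; needs |A ∩ B| / |A| ≥ 1/5 — true.
(e) route 9: |A| = 5, |A ∩ B| = 1; needs |A ∩ B| / |A| < 1/3 — true.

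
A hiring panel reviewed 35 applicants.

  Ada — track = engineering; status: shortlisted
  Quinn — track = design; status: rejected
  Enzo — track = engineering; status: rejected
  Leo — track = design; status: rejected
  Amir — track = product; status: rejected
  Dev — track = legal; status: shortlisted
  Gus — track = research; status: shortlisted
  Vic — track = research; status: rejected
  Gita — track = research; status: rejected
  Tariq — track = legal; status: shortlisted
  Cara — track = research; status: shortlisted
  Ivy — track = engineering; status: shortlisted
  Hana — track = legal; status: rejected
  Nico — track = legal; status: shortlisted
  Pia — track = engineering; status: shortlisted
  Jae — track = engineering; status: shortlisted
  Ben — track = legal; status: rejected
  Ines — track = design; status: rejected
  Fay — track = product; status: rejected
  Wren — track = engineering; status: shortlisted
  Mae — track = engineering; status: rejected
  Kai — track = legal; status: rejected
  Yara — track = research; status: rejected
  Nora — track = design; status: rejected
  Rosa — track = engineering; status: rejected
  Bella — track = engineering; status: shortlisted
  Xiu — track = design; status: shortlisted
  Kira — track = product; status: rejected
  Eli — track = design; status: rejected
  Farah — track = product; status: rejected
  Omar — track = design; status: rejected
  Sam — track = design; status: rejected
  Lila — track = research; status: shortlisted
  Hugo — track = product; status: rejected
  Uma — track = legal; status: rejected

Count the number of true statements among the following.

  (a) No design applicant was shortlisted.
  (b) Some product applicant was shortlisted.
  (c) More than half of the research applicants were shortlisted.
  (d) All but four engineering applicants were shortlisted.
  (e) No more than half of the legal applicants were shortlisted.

(a) design: |A| = 8, |A ∩ B| = 1; needs A ∩ B = ∅ (|A ∩ B| = 0) — false.
(b) product: |A| = 5, |A ∩ B| = 0; needs A ∩ B ≠ ∅ (|A ∩ B| ≥ 1) — false.
(c) research: |A| = 6, |A ∩ B| = 3; needs |A ∩ B| > |A ∖ B| — false.
(d) engineering: |A| = 9, |A ∩ B| = 6; needs |A ∖ B| = 4 — false.
(e) legal: |A| = 7, |A ∩ B| = 3; needs |A ∩ B| ≤ |A ∖ B| — true.

1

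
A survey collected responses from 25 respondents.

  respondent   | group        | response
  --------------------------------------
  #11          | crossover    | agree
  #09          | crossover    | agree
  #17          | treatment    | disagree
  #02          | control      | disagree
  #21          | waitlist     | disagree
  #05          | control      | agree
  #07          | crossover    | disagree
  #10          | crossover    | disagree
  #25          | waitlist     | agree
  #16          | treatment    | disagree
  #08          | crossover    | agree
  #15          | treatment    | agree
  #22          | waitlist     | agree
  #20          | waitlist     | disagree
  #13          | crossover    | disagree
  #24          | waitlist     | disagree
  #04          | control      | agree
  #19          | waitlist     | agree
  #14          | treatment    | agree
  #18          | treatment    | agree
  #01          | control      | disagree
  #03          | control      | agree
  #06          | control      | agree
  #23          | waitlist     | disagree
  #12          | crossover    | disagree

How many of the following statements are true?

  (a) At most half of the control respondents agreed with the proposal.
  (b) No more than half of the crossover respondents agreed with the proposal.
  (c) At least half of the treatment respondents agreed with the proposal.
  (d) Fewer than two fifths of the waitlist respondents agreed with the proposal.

(a) control: |A| = 6, |A ∩ B| = 4; needs |A ∩ B| ≤ |A ∖ B| — false.
(b) crossover: |A| = 7, |A ∩ B| = 3; needs |A ∩ B| ≤ |A ∖ B| — true.
(c) treatment: |A| = 5, |A ∩ B| = 3; needs |A ∩ B| ≥ |A ∖ B| — true.
(d) waitlist: |A| = 7, |A ∩ B| = 3; needs |A ∩ B| / |A| < 2/5 — false.

2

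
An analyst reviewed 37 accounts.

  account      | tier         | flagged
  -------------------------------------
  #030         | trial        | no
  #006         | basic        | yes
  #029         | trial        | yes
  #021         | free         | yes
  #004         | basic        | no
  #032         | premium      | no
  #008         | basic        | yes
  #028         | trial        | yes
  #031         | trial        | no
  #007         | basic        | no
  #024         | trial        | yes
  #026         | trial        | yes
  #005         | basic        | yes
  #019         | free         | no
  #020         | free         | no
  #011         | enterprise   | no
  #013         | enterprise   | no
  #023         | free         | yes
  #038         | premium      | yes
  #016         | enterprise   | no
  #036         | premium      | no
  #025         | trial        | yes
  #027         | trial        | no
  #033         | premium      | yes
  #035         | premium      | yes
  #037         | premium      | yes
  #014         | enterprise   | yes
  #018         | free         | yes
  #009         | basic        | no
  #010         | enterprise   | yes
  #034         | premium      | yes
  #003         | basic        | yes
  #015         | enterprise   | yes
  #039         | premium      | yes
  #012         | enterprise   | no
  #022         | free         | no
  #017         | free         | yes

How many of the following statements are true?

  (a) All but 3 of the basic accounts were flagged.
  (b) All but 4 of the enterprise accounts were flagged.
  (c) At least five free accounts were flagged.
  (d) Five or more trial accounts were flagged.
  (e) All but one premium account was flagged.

(a) basic: |A| = 7, |A ∩ B| = 4; needs |A ∖ B| = 3 — true.
(b) enterprise: |A| = 7, |A ∩ B| = 3; needs |A ∖ B| = 4 — true.
(c) free: |A| = 7, |A ∩ B| = 4; needs |A ∩ B| ≥ 5 — false.
(d) trial: |A| = 8, |A ∩ B| = 5; needs |A ∩ B| ≥ 5 — true.
(e) premium: |A| = 8, |A ∩ B| = 6; needs |A ∖ B| = 1 — false.

3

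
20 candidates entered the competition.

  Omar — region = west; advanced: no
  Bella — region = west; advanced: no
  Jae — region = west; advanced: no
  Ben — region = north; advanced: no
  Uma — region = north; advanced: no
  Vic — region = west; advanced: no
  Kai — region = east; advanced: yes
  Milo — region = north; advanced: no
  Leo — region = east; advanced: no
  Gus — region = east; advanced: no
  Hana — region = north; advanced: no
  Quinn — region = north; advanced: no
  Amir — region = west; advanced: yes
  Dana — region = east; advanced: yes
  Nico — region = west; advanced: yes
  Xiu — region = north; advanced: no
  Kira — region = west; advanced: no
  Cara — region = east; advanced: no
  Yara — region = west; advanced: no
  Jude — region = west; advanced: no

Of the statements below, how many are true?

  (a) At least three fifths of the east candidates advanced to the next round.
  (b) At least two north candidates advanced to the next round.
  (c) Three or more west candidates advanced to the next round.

(a) east: |A| = 5, |A ∩ B| = 2; needs |A ∩ B| / |A| ≥ 3/5 — false.
(b) north: |A| = 6, |A ∩ B| = 0; needs |A ∩ B| ≥ 2 — false.
(c) west: |A| = 9, |A ∩ B| = 2; needs |A ∩ B| ≥ 3 — false.

0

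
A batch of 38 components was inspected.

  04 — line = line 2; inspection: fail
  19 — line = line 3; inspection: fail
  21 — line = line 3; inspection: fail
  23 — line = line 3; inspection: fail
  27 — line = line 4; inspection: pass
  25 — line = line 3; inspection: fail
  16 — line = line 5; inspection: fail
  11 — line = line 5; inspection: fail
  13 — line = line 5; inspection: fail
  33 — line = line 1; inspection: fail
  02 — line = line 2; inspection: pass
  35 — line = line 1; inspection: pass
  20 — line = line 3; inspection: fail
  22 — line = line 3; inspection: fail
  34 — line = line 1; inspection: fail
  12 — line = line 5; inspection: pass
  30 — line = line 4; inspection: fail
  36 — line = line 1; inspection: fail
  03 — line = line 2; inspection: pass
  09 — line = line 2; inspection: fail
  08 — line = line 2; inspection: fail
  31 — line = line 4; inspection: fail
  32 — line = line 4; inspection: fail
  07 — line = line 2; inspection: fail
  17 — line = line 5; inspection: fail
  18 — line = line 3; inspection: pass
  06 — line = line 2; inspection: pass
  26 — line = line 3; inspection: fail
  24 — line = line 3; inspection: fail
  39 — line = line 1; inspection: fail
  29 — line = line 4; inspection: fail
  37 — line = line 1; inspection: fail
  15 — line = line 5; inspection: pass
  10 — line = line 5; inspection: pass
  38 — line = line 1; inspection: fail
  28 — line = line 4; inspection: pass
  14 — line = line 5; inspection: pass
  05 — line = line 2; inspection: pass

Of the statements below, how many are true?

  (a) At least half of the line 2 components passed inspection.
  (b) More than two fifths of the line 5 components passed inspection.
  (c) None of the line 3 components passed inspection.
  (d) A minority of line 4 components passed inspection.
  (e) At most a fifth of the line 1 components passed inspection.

4

(a) line 2: |A| = 8, |A ∩ B| = 4; needs |A ∩ B| ≥ |A ∖ B| — true.
(b) line 5: |A| = 8, |A ∩ B| = 4; needs |A ∩ B| / |A| > 2/5 — true.
(c) line 3: |A| = 9, |A ∩ B| = 1; needs A ∩ B = ∅ (|A ∩ B| = 0) — false.
(d) line 4: |A| = 6, |A ∩ B| = 2; needs |A ∩ B| < |A ∖ B| — true.
(e) line 1: |A| = 7, |A ∩ B| = 1; needs |A ∩ B| / |A| ≤ 1/5 — true.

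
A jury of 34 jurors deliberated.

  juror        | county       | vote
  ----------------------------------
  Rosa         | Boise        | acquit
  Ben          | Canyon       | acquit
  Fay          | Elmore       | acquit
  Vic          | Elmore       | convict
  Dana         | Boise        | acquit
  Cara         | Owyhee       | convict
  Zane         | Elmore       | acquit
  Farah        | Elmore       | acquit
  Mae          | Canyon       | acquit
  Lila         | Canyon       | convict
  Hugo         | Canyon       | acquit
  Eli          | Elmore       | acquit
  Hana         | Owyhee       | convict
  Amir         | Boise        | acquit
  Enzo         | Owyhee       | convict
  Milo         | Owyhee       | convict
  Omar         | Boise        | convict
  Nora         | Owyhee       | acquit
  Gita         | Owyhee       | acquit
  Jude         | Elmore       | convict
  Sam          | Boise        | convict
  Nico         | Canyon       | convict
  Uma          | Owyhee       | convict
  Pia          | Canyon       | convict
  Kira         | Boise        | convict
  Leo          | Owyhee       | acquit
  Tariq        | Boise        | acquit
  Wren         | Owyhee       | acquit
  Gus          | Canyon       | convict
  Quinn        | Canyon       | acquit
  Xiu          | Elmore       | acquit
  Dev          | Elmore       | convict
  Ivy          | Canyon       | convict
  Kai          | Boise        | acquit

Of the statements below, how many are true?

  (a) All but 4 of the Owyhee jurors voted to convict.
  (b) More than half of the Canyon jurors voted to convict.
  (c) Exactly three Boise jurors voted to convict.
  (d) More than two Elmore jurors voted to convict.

(a) Owyhee: |A| = 9, |A ∩ B| = 5; needs |A ∖ B| = 4 — true.
(b) Canyon: |A| = 9, |A ∩ B| = 5; needs |A ∩ B| > |A ∖ B| — true.
(c) Boise: |A| = 8, |A ∩ B| = 3; needs |A ∩ B| = 3 — true.
(d) Elmore: |A| = 8, |A ∩ B| = 3; needs |A ∩ B| > 2 — true.

4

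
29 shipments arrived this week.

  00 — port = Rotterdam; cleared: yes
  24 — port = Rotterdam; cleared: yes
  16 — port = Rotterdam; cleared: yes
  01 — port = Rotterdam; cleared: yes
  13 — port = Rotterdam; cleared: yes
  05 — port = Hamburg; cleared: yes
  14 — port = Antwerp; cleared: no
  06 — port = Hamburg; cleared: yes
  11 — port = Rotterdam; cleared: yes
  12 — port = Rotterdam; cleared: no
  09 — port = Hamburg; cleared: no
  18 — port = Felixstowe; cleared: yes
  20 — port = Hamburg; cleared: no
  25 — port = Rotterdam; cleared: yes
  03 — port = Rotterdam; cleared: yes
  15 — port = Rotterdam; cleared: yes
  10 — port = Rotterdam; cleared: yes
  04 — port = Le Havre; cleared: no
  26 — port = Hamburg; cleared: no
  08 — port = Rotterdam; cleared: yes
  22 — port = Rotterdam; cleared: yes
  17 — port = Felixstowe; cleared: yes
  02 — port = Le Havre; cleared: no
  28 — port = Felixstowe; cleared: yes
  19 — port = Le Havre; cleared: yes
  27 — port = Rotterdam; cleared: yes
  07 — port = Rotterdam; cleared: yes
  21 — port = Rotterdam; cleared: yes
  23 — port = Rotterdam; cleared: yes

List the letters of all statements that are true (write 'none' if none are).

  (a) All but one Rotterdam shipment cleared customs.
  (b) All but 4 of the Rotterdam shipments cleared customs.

|A| = 17, |A ∩ B| = 16, |A ∖ B| = 1.
(a) |A ∖ B| = 1: holds.
(b) |A ∖ B| = 4: fails.

(a)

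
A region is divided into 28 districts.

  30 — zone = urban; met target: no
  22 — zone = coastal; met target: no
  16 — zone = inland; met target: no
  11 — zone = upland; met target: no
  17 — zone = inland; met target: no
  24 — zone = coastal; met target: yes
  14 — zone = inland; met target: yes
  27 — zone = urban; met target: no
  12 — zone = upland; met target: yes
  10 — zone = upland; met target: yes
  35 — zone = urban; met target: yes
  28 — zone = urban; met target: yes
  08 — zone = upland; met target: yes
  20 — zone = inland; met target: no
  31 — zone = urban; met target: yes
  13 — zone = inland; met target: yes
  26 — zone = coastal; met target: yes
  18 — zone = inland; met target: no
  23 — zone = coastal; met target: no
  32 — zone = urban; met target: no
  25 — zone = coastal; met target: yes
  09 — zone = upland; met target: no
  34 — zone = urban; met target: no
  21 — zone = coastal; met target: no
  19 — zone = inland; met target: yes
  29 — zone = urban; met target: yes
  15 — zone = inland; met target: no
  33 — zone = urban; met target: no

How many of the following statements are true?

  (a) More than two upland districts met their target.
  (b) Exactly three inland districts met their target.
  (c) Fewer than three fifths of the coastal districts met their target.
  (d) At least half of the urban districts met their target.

3

(a) upland: |A| = 5, |A ∩ B| = 3; needs |A ∩ B| > 2 — true.
(b) inland: |A| = 8, |A ∩ B| = 3; needs |A ∩ B| = 3 — true.
(c) coastal: |A| = 6, |A ∩ B| = 3; needs |A ∩ B| / |A| < 3/5 — true.
(d) urban: |A| = 9, |A ∩ B| = 4; needs |A ∩ B| ≥ |A ∖ B| — false.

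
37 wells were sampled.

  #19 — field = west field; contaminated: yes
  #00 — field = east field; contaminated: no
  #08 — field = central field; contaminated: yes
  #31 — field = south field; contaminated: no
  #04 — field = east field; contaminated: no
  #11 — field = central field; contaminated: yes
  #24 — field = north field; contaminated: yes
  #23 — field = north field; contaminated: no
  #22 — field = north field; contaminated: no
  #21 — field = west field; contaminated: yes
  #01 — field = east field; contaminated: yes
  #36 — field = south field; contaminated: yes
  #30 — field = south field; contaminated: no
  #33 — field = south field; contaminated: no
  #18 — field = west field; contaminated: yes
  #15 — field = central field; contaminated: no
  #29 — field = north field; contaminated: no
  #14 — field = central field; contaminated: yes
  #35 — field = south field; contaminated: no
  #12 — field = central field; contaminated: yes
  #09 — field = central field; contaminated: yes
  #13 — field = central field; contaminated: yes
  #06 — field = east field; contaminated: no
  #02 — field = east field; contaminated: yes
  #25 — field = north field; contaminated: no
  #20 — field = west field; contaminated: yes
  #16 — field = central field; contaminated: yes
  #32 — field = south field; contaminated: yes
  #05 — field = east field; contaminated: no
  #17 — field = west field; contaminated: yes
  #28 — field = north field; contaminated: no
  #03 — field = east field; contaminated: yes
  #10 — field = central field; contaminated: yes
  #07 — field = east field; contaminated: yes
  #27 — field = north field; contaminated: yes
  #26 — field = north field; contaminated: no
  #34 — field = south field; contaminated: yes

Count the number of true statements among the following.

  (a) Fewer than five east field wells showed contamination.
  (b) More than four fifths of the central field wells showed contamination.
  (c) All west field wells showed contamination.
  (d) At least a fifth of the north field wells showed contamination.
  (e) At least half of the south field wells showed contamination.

4

(a) east field: |A| = 8, |A ∩ B| = 4; needs |A ∩ B| < 5 — true.
(b) central field: |A| = 9, |A ∩ B| = 8; needs |A ∩ B| / |A| > 4/5 — true.
(c) west field: |A| = 5, |A ∩ B| = 5; needs A ⊆ B, i.e. every element of A is in B (|A ∖ B| = 0) — true.
(d) north field: |A| = 8, |A ∩ B| = 2; needs |A ∩ B| / |A| ≥ 1/5 — true.
(e) south field: |A| = 7, |A ∩ B| = 3; needs |A ∩ B| ≥ |A ∖ B| — false.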